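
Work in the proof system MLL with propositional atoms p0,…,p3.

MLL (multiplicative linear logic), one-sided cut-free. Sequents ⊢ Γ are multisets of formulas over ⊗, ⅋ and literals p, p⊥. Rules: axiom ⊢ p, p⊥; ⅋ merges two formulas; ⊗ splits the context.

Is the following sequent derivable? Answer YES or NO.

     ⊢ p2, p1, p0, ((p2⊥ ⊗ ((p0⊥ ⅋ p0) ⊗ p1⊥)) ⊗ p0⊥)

Derivation (root first):
[⊗]  ⊢ p2, p1, p0, ((p2⊥ ⊗ ((p0⊥ ⅋ p0) ⊗ p1⊥)) ⊗ p0⊥)
  [⊗]  ⊢ p2, p1, (p2⊥ ⊗ ((p0⊥ ⅋ p0) ⊗ p1⊥))
    [Ax]  ⊢ p2, p2⊥
    [⊗]  ⊢ p1, ((p0⊥ ⅋ p0) ⊗ p1⊥)
      [⅋]  ⊢ (p0⊥ ⅋ p0)
        [Ax]  ⊢ p0, p0⊥
      [Ax]  ⊢ p1, p1⊥
  [Ax]  ⊢ p0, p0⊥

Result: YES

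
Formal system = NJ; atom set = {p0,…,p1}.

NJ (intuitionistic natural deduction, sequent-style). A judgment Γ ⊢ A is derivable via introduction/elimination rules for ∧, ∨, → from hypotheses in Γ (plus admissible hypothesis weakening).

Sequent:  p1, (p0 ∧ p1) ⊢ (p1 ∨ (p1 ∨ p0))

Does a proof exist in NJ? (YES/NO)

Derivation trace:
[Wk] p1, (p0 ∧ p1) ⊢ (p1 ∨ (p1 ∨ p0))
  [∨I₂] p1 ⊢ (p1 ∨ (p1 ∨ p0))
    [∨I₁] p1 ⊢ (p1 ∨ p0)
      [Ax] p1 ⊢ p1

Result: YES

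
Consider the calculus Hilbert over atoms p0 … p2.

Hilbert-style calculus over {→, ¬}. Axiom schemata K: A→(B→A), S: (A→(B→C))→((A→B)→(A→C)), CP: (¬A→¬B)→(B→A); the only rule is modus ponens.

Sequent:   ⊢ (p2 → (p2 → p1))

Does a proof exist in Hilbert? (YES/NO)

Search for a countermodel by truth-table:
  v=000: Γ:[] Δ:[(p2 → (p2 → p1))=T] refutes=False
  v=001: Γ:[] Δ:[(p2 → (p2 → p1))=F] refutes=True  ← countermodel

Result: NO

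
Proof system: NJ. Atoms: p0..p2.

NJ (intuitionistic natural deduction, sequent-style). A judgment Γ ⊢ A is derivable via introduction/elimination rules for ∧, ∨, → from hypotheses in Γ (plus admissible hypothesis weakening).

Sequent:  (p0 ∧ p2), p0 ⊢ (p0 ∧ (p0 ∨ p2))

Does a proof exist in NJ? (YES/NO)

Derivation trace:
[∧I] (p0 ∧ p2), p0 ⊢ (p0 ∧ (p0 ∨ p2))
  [Ax] p0 ⊢ p0
  [∨I₁] p0, (p0 ∧ p2) ⊢ (p0 ∨ p2)
    [Wk] p0, (p0 ∧ p2) ⊢ p0
      [Ax] p0 ⊢ p0

Result: YES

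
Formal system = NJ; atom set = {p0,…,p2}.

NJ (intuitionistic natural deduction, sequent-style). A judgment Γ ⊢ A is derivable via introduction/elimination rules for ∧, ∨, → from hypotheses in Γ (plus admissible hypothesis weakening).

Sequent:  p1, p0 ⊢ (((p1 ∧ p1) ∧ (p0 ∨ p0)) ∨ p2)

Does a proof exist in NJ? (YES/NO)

Derivation trace:
[∨I₁] p1, p0 ⊢ (((p1 ∧ p1) ∧ (p0 ∨ p0)) ∨ p2)
  [∧I] p1, p0 ⊢ ((p1 ∧ p1) ∧ (p0 ∨ p0))
    [∧I] p1 ⊢ (p1 ∧ p1)
      [Ax] p1 ⊢ p1
      [Ax] p1 ⊢ p1
    [∨I₂] p0 ⊢ (p0 ∨ p0)
      [Ax] p0 ⊢ p0

Result: YES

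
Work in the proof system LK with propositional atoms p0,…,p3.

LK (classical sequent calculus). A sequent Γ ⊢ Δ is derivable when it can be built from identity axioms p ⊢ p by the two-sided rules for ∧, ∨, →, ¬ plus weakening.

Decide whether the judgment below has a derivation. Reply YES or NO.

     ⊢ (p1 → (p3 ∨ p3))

Enumerate valuations to refute Γ ⊢ Δ:
  v=0000: Γ:[] Δ:[(p1 → (p3 ∨ p3))=T] refutes=False
  v=0001: Γ:[] Δ:[(p1 → (p3 ∨ p3))=T] refutes=False
  v=0010: Γ:[] Δ:[(p1 → (p3 ∨ p3))=T] refutes=False
  v=0011: Γ:[] Δ:[(p1 → (p3 ∨ p3))=T] refutes=False
  v=0100: Γ:[] Δ:[(p1 → (p3 ∨ p3))=F] refutes=True  ← countermodel

Result: NO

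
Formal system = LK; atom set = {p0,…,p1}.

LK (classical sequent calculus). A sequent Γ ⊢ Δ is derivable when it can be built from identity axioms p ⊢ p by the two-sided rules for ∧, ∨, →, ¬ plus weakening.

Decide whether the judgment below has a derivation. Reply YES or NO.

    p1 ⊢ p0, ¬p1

Search for a countermodel by truth-table:
  v=00: Γ:[p1=F] Δ:[p0=F, ¬p1=T] refutes=False
  v=01: Γ:[p1=T] Δ:[p0=F, ¬p1=F] refutes=True  ← countermodel

Result: NO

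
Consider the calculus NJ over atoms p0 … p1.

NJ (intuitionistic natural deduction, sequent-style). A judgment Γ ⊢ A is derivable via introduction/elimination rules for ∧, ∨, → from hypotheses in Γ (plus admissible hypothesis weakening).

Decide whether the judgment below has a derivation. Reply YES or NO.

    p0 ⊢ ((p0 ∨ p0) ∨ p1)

Derivation trace:
[∨I₁] p0 ⊢ ((p0 ∨ p0) ∨ p1)
  [∨I₁] p0 ⊢ (p0 ∨ p0)
    [Ax] p0 ⊢ p0

Result: YES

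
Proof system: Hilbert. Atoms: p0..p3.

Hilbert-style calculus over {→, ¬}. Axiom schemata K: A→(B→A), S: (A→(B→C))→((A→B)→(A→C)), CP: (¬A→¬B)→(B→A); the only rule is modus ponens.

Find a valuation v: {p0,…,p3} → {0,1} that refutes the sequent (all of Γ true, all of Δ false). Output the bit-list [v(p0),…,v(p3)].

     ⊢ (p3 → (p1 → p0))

Truth-table refutation:
  v=0000: Γ:[] Δ:[(p3 → (p1 → p0))=T] refutes=False
  v=0001: Γ:[] Δ:[(p3 → (p1 → p0))=T] refutes=False
  v=0010: Γ:[] Δ:[(p3 → (p1 → p0))=T] refutes=False
  v=0011: Γ:[] Δ:[(p3 → (p1 → p0))=T] refutes=False
  v=0100: Γ:[] Δ:[(p3 → (p1 → p0))=T] refutes=False
  v=0101: Γ:[] Δ:[(p3 → (p1 → p0))=F] refutes=True  ← countermodel

Result: [0, 1, 0, 1]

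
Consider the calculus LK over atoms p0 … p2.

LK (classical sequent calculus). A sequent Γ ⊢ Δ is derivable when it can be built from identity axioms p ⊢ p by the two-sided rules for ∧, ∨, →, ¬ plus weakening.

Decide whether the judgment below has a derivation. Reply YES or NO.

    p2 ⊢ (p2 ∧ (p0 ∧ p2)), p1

Search for a countermodel by truth-table:
  v=000: Γ:[p2=F] Δ:[(p2 ∧ (p0 ∧ p2))=F, p1=F] refutes=False
  v=001: Γ:[p2=T] Δ:[(p2 ∧ (p0 ∧ p2))=F, p1=F] refutes=True  ← countermodel

Result: NO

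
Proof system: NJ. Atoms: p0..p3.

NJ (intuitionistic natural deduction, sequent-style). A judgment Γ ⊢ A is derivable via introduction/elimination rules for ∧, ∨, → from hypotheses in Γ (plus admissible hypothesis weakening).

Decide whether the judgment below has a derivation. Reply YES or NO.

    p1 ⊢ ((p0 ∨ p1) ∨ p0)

Derivation trace:
[∨I₁] p1 ⊢ ((p0 ∨ p1) ∨ p0)
  [∨I₂] p1 ⊢ (p0 ∨ p1)
    [Ax] p1 ⊢ p1

Result: YES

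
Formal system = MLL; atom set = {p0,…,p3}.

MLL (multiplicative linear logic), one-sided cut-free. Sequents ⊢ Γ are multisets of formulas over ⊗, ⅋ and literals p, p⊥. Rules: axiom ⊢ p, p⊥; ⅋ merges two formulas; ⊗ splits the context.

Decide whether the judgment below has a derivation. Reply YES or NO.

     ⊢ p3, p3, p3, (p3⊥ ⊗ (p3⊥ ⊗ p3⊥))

Derivation trace:
[⊗]  ⊢ p3, p3, p3, (p3⊥ ⊗ (p3⊥ ⊗ p3⊥))
  [Ax]  ⊢ p3, p3⊥
  [⊗]  ⊢ p3, p3, (p3⊥ ⊗ p3⊥)
    [Ax]  ⊢ p3, p3⊥
    [Ax]  ⊢ p3, p3⊥

Result: YES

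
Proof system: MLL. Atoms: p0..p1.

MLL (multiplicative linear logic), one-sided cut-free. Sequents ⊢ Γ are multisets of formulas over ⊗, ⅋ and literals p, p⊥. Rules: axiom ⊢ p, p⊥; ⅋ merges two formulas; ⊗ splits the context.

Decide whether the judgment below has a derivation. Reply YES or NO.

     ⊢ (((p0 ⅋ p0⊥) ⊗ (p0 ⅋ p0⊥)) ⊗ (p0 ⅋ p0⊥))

Proof tree:
[⊗]  ⊢ (((p0 ⅋ p0⊥) ⊗ (p0 ⅋ p0⊥)) ⊗ (p0 ⅋ p0⊥))
  [⊗]  ⊢ ((p0 ⅋ p0⊥) ⊗ (p0 ⅋ p0⊥))
    [⅋]  ⊢ (p0 ⅋ p0⊥)
      [Ax]  ⊢ p0, p0⊥
    [⅋]  ⊢ (p0 ⅋ p0⊥)
      [Ax]  ⊢ p0, p0⊥
  [⅋]  ⊢ (p0 ⅋ p0⊥)
    [Ax]  ⊢ p0, p0⊥

Result: YES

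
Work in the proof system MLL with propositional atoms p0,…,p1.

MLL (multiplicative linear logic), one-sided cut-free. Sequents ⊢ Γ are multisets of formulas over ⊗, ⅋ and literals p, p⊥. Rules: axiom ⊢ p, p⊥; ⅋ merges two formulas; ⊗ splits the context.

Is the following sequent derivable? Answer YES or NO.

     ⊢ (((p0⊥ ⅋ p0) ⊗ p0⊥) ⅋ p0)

Proof tree:
[⅋]  ⊢ (((p0⊥ ⅋ p0) ⊗ p0⊥) ⅋ p0)
  [⊗]  ⊢ p0, ((p0⊥ ⅋ p0) ⊗ p0⊥)
    [⅋]  ⊢ (p0⊥ ⅋ p0)
      [Ax]  ⊢ p0, p0⊥
    [Ax]  ⊢ p0, p0⊥

Result: YES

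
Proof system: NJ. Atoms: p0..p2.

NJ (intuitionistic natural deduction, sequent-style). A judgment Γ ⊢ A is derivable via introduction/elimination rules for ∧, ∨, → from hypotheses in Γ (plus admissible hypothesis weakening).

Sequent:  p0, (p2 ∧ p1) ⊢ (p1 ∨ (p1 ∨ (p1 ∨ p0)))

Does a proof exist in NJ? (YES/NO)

Derivation trace:
[∨I₂] p0, (p2 ∧ p1) ⊢ (p1 ∨ (p1 ∨ (p1 ∨ p0)))
  [Wk] p0, (p2 ∧ p1) ⊢ (p1 ∨ (p1 ∨ p0))
    [∨I₂] p0 ⊢ (p1 ∨ (p1 ∨ p0))
      [∨I₂] p0 ⊢ (p1 ∨ p0)
        [Ax] p0 ⊢ p0

Result: YES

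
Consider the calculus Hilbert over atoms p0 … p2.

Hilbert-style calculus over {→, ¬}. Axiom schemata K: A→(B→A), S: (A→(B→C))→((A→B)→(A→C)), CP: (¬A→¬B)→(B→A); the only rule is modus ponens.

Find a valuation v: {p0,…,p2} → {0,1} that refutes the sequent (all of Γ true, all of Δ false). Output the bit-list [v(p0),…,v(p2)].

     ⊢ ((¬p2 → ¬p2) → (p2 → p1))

Truth-table refutation:
  v=000: Γ:[] Δ:[((¬p2 → ¬p2) → (p2 → p1))=T] refutes=False
  v=001: Γ:[] Δ:[((¬p2 → ¬p2) → (p2 → p1))=F] refutes=True  ← countermodel

Result: [0, 0, 1]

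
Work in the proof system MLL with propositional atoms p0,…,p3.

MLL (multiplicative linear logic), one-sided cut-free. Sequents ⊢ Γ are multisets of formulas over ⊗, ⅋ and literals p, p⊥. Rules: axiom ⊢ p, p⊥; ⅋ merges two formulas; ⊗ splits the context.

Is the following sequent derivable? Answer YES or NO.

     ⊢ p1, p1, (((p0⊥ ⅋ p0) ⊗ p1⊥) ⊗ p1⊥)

Derivation (root first):
[⊗]  ⊢ p1, p1, (((p0⊥ ⅋ p0) ⊗ p1⊥) ⊗ p1⊥)
  [⊗]  ⊢ p1, ((p0⊥ ⅋ p0) ⊗ p1⊥)
    [⅋]  ⊢ (p0⊥ ⅋ p0)
      [Ax]  ⊢ p0, p0⊥
    [Ax]  ⊢ p1, p1⊥
  [Ax]  ⊢ p1, p1⊥

Result: YES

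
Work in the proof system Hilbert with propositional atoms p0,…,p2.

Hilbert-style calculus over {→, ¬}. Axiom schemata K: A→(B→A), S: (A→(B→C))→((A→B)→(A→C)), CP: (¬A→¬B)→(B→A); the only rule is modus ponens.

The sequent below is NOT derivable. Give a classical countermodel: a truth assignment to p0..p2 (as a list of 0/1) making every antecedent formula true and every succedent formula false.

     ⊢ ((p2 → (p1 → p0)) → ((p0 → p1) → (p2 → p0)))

Search for a countermodel by truth-table:
  v=000: Γ:[] Δ:[((p2 → (p1 → p0)) → ((p0 → p1) → (p2 → p0)))=T] refutes=False
  v=001: Γ:[] Δ:[((p2 → (p1 → p0)) → ((p0 → p1) → (p2 → p0)))=F] refutes=True  ← countermodel

Result: [0, 0, 1]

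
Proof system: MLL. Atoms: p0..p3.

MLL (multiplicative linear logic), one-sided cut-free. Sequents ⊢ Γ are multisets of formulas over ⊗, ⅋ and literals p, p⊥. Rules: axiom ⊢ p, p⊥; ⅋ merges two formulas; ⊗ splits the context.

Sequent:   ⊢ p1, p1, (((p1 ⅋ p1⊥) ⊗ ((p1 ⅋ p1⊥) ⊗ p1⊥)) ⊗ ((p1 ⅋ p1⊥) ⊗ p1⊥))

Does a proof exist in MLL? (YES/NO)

Derivation trace:
[⊗]  ⊢ p1, p1, (((p1 ⅋ p1⊥) ⊗ ((p1 ⅋ p1⊥) ⊗ p1⊥)) ⊗ ((p1 ⅋ p1⊥) ⊗ p1⊥))
  [⊗]  ⊢ p1, ((p1 ⅋ p1⊥) ⊗ ((p1 ⅋ p1⊥) ⊗ p1⊥))
    [⅋]  ⊢ (p1 ⅋ p1⊥)
      [Ax]  ⊢ p1, p1⊥
    [⊗]  ⊢ p1, ((p1 ⅋ p1⊥) ⊗ p1⊥)
      [⅋]  ⊢ (p1 ⅋ p1⊥)
        [Ax]  ⊢ p1, p1⊥
      [Ax]  ⊢ p1, p1⊥
  [⊗]  ⊢ p1, ((p1 ⅋ p1⊥) ⊗ p1⊥)
    [⅋]  ⊢ (p1 ⅋ p1⊥)
      [Ax]  ⊢ p1, p1⊥
    [Ax]  ⊢ p1, p1⊥

Result: YES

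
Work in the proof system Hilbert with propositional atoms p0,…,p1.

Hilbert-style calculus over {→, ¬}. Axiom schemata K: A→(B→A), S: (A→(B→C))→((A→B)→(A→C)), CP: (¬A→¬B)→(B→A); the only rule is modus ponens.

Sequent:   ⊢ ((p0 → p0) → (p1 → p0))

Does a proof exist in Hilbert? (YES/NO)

Search for a countermodel by truth-table:
  v=00: Γ:[] Δ:[((p0 → p0) → (p1 → p0))=T] refutes=False
  v=01: Γ:[] Δ:[((p0 → p0) → (p1 → p0))=F] refutes=True  ← countermodel

Result: NO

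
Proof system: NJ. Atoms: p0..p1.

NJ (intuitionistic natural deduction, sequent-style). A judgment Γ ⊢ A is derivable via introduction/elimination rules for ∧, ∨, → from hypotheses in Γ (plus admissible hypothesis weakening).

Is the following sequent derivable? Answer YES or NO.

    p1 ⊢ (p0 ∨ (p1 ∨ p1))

Derivation trace:
[∨I₂] p1 ⊢ (p0 ∨ (p1 ∨ p1))
  [∨I₁] p1 ⊢ (p1 ∨ p1)
    [Ax] p1 ⊢ p1

Result: YES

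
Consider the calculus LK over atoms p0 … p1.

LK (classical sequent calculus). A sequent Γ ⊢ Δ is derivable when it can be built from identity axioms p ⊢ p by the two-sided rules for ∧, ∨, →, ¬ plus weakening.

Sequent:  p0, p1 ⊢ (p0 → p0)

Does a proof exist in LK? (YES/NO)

Derivation trace:
[WL] p0, p1 ⊢ (p0 → p0)
  [→R] p0 ⊢ (p0 → p0)
    [WL] p0, p0 ⊢ p0
      [Ax] p0 ⊢ p0

Result: YES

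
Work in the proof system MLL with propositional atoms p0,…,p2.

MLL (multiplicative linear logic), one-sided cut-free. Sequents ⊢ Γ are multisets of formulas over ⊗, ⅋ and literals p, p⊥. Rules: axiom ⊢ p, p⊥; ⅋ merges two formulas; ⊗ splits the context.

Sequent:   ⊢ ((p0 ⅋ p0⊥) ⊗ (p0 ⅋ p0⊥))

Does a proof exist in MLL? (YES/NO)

Proof tree:
[⊗]  ⊢ ((p0 ⅋ p0⊥) ⊗ (p0 ⅋ p0⊥))
  [⅋]  ⊢ (p0 ⅋ p0⊥)
    [Ax]  ⊢ p0, p0⊥
  [⅋]  ⊢ (p0 ⅋ p0⊥)
    [Ax]  ⊢ p0, p0⊥

Result: YES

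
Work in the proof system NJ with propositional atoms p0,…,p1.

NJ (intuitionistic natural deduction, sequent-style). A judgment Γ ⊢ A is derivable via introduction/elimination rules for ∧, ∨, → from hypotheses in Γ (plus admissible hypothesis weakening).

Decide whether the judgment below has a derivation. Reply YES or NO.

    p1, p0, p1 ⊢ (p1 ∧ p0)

Derivation trace:
[Wk] p1, p0, p1 ⊢ (p1 ∧ p0)
  [∧I] p1, p0 ⊢ (p1 ∧ p0)
    [Ax] p1 ⊢ p1
    [Ax] p0 ⊢ p0

Result: YES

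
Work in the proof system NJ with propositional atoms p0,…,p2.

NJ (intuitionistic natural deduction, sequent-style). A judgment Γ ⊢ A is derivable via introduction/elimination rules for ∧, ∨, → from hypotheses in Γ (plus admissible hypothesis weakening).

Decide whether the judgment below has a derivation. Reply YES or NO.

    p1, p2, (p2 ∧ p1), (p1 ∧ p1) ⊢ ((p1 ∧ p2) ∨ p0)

Derivation (root first):
[Wk] p1, p2, (p2 ∧ p1), (p1 ∧ p1) ⊢ ((p1 ∧ p2) ∨ p0)
  [∨I₁] p1, p2, (p2 ∧ p1) ⊢ ((p1 ∧ p2) ∨ p0)
    [∧I] p1, p2, (p2 ∧ p1) ⊢ (p1 ∧ p2)
      [Wk] p1, (p2 ∧ p1) ⊢ p1
        [Ax] p1 ⊢ p1
      [Ax] p2 ⊢ p2

Result: YES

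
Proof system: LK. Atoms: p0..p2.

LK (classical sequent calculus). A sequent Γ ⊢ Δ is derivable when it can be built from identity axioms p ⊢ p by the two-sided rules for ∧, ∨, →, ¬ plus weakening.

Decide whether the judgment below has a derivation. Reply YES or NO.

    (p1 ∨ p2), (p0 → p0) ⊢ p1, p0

Enumerate valuations to refute Γ ⊢ Δ:
  v=000: Γ:[(p1 ∨ p2)=F, (p0 → p0)=T] Δ:[p1=F, p0=F] refutes=False
  v=001: Γ:[(p1 ∨ p2)=T, (p0 → p0)=T] Δ:[p1=F, p0=F] refutes=True  ← countermodel

Result: NO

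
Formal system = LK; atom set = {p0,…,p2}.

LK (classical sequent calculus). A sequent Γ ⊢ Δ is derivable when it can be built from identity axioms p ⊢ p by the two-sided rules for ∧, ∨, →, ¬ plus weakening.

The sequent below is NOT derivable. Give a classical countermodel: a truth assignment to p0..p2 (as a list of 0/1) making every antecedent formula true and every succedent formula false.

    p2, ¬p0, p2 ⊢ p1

Search for a countermodel by truth-table:
  v=000: Γ:[p2=F, ¬p0=T, p2=F] Δ:[p1=F] refutes=False
  v=001: Γ:[p2=T, ¬p0=T, p2=T] Δ:[p1=F] refutes=True  ← countermodel

Result: [0, 0, 1]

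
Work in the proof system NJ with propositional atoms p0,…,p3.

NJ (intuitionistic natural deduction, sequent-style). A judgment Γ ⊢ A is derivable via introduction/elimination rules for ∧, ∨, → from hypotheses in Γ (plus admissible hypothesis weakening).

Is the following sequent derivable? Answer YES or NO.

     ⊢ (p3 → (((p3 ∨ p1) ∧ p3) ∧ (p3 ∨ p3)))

Proof tree:
[→I]  ⊢ (p3 → (((p3 ∨ p1) ∧ p3) ∧ (p3 ∨ p3)))
  [∧I] p3 ⊢ (((p3 ∨ p1) ∧ p3) ∧ (p3 ∨ p3))
    [∧I] p3 ⊢ ((p3 ∨ p1) ∧ p3)
      [∨I₁] p3 ⊢ (p3 ∨ p1)
        [Ax] p3 ⊢ p3
      [Ax] p3 ⊢ p3
    [∨I₁] p3 ⊢ (p3 ∨ p3)
      [Ax] p3 ⊢ p3

Result: YES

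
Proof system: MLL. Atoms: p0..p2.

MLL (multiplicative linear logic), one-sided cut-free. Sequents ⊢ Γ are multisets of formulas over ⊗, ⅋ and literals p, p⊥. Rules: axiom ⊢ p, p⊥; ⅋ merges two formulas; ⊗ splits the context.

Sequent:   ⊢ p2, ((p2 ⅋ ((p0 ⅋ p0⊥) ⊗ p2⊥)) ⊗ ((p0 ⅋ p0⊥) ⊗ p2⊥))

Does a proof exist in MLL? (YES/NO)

Derivation trace:
[⊗]  ⊢ p2, ((p2 ⅋ ((p0 ⅋ p0⊥) ⊗ p2⊥)) ⊗ ((p0 ⅋ p0⊥) ⊗ p2⊥))
  [⅋]  ⊢ (p2 ⅋ ((p0 ⅋ p0⊥) ⊗ p2⊥))
    [⊗]  ⊢ p2, ((p0 ⅋ p0⊥) ⊗ p2⊥)
      [⅋]  ⊢ (p0 ⅋ p0⊥)
        [Ax]  ⊢ p0, p0⊥
      [Ax]  ⊢ p2, p2⊥
  [⊗]  ⊢ p2, ((p0 ⅋ p0⊥) ⊗ p2⊥)
    [⅋]  ⊢ (p0 ⅋ p0⊥)
      [Ax]  ⊢ p0, p0⊥
    [Ax]  ⊢ p2, p2⊥

Result: YES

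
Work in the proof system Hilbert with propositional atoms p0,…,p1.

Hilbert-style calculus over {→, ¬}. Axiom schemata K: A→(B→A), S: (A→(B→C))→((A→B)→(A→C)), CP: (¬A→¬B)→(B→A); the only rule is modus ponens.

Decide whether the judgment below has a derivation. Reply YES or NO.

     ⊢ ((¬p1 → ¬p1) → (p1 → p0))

Search for a countermodel by truth-table:
  v=00: Γ:[] Δ:[((¬p1 → ¬p1) → (p1 → p0))=T] refutes=False
  v=01: Γ:[] Δ:[((¬p1 → ¬p1) → (p1 → p0))=F] refutes=True  ← countermodel

Result: NO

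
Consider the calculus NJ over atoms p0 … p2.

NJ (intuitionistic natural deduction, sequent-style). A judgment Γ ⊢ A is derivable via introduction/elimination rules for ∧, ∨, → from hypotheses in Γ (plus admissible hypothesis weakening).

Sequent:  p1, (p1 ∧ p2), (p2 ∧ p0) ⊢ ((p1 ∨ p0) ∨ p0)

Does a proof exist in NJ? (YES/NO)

Derivation (root first):
[∨I₁] p1, (p1 ∧ p2), (p2 ∧ p0) ⊢ ((p1 ∨ p0) ∨ p0)
  [Wk] p1, (p1 ∧ p2), (p2 ∧ p0) ⊢ (p1 ∨ p0)
    [∨I₁] p1, (p1 ∧ p2) ⊢ (p1 ∨ p0)
      [Wk] p1, (p1 ∧ p2) ⊢ p1
        [Ax] p1 ⊢ p1

Result: YES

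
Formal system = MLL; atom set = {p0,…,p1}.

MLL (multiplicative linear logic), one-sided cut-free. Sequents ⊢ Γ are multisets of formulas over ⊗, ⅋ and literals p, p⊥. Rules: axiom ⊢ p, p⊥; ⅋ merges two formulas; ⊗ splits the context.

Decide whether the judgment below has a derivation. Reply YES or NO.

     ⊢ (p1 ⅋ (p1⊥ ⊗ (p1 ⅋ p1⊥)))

Derivation (root first):
[⅋]  ⊢ (p1 ⅋ (p1⊥ ⊗ (p1 ⅋ p1⊥)))
  [⊗]  ⊢ p1, (p1⊥ ⊗ (p1 ⅋ p1⊥))
    [Ax]  ⊢ p1, p1⊥
    [⅋]  ⊢ (p1 ⅋ p1⊥)
      [Ax]  ⊢ p1, p1⊥

Result: YES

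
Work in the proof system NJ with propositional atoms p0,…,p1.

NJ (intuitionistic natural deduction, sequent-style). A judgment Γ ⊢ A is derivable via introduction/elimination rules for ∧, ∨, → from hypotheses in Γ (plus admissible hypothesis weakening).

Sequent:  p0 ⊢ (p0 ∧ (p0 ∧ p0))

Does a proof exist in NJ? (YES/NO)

Derivation (root first):
[→E] p0 ⊢ (p0 ∧ (p0 ∧ p0))
  [→I]  ⊢ (p0 → (p0 ∧ (p0 ∧ p0)))
    [∧I] p0 ⊢ (p0 ∧ (p0 ∧ p0))
      [Ax] p0 ⊢ p0
      [∧I] p0 ⊢ (p0 ∧ p0)
        [Ax] p0 ⊢ p0
        [Ax] p0 ⊢ p0
  [Ax] p0 ⊢ p0

Result: YES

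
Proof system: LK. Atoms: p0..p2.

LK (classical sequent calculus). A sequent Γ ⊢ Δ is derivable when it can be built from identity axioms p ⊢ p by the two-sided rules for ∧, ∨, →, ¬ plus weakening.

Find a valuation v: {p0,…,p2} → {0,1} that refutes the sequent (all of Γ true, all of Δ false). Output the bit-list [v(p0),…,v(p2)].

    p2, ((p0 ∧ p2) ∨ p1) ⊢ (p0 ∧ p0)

Enumerate valuations to refute Γ ⊢ Δ:
  v=000: Γ:[p2=F, ((p0 ∧ p2) ∨ p1)=F] Δ:[(p0 ∧ p0)=F] refutes=False
  v=001: Γ:[p2=T, ((p0 ∧ p2) ∨ p1)=F] Δ:[(p0 ∧ p0)=F] refutes=False
  v=010: Γ:[p2=F, ((p0 ∧ p2) ∨ p1)=T] Δ:[(p0 ∧ p0)=F] refutes=False
  v=011: Γ:[p2=T, ((p0 ∧ p2) ∨ p1)=T] Δ:[(p0 ∧ p0)=F] refutes=True  ← countermodel

Result: [0, 1, 1]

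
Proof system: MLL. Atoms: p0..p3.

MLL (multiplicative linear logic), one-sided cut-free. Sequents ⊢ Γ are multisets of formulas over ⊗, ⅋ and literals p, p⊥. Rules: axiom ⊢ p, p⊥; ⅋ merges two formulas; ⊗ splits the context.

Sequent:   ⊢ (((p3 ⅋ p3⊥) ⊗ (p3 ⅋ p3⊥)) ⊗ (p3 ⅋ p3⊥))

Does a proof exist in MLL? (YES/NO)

Derivation (root first):
[⊗]  ⊢ (((p3 ⅋ p3⊥) ⊗ (p3 ⅋ p3⊥)) ⊗ (p3 ⅋ p3⊥))
  [⊗]  ⊢ ((p3 ⅋ p3⊥) ⊗ (p3 ⅋ p3⊥))
    [⅋]  ⊢ (p3 ⅋ p3⊥)
      [Ax]  ⊢ p3, p3⊥
    [⅋]  ⊢ (p3 ⅋ p3⊥)
      [Ax]  ⊢ p3, p3⊥
  [⅋]  ⊢ (p3 ⅋ p3⊥)
    [Ax]  ⊢ p3, p3⊥

Result: YES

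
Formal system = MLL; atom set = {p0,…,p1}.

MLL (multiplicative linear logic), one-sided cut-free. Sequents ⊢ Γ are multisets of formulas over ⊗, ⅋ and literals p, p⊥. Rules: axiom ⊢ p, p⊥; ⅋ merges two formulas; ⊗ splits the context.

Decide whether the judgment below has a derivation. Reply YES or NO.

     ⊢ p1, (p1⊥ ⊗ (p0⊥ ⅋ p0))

Proof tree:
[⊗]  ⊢ p1, (p1⊥ ⊗ (p0⊥ ⅋ p0))
  [Ax]  ⊢ p1, p1⊥
  [⅋]  ⊢ (p0⊥ ⅋ p0)
    [Ax]  ⊢ p0, p0⊥

Result: YES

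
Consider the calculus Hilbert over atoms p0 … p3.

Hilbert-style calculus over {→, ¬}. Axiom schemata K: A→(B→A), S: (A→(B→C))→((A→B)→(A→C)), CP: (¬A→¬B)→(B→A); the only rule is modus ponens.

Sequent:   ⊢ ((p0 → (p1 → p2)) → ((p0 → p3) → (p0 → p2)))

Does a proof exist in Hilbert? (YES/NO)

Enumerate valuations to refute Γ ⊢ Δ:
  v=0000: Γ:[] Δ:[((p0 → (p1 → p2)) → ((p0 → p3) → (p0 → p2)))=T] refutes=False
  v=0001: Γ:[] Δ:[((p0 → (p1 → p2)) → ((p0 → p3) → (p0 → p2)))=T] refutes=False
  v=0010: Γ:[] Δ:[((p0 → (p1 → p2)) → ((p0 → p3) → (p0 → p2)))=T] refutes=False
  v=0011: Γ:[] Δ:[((p0 → (p1 → p2)) → ((p0 → p3) → (p0 → p2)))=T] refutes=False
  v=0100: Γ:[] Δ:[((p0 → (p1 → p2)) → ((p0 → p3) → (p0 → p2)))=T] refutes=False
  v=0101: Γ:[] Δ:[((p0 → (p1 → p2)) → ((p0 → p3) → (p0 → p2)))=T] refutes=False
  v=0110: Γ:[] Δ:[((p0 → (p1 → p2)) → ((p0 → p3) → (p0 → p2)))=T] refutes=False
  v=0111: Γ:[] Δ:[((p0 → (p1 → p2)) → ((p0 → p3) → (p0 → p2)))=T] refutes=False
  v=1000: Γ:[] Δ:[((p0 → (p1 → p2)) → ((p0 → p3) → (p0 → p2)))=T] refutes=False
  v=1001: Γ:[] Δ:[((p0 → (p1 → p2)) → ((p0 → p3) → (p0 → p2)))=F] refutes=True  ← countermodel

Result: NO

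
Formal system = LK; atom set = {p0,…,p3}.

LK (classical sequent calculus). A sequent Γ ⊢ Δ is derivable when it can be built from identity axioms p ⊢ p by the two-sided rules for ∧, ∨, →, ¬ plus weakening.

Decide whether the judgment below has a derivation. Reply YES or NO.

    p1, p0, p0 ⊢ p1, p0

Derivation (root first):
[WL] p1, p0, p0 ⊢ p1, p0
  [WL] p1, p0 ⊢ p1, p0
    [WR] p1 ⊢ p1, p0
      [Ax] p1 ⊢ p1

Result: YES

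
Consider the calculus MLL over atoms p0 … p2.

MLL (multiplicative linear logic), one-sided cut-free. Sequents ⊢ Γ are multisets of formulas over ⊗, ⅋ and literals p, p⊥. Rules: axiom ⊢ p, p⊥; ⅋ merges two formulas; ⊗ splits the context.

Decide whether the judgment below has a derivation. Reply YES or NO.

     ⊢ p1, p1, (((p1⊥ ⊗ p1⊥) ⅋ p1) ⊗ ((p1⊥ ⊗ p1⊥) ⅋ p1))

Derivation (root first):
[⊗]  ⊢ p1, p1, (((p1⊥ ⊗ p1⊥) ⅋ p1) ⊗ ((p1⊥ ⊗ p1⊥) ⅋ p1))
  [⅋]  ⊢ p1, ((p1⊥ ⊗ p1⊥) ⅋ p1)
    [⊗]  ⊢ p1, p1, (p1⊥ ⊗ p1⊥)
      [Ax]  ⊢ p1, p1⊥
      [Ax]  ⊢ p1, p1⊥
  [⅋]  ⊢ p1, ((p1⊥ ⊗ p1⊥) ⅋ p1)
    [⊗]  ⊢ p1, p1, (p1⊥ ⊗ p1⊥)
      [Ax]  ⊢ p1, p1⊥
      [Ax]  ⊢ p1, p1⊥

Result: YES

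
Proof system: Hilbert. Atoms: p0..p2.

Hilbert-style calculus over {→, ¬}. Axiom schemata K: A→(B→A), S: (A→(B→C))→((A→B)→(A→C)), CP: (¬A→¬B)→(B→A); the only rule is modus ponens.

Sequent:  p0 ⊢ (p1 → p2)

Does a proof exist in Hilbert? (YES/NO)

Truth-table refutation:
  v=000: Γ:[p0=F] Δ:[(p1 → p2)=T] refutes=False
  v=001: Γ:[p0=F] Δ:[(p1 → p2)=T] refutes=False
  v=010: Γ:[p0=F] Δ:[(p1 → p2)=F] refutes=False
  v=011: Γ:[p0=F] Δ:[(p1 → p2)=T] refutes=False
  v=100: Γ:[p0=T] Δ:[(p1 → p2)=T] refutes=False
  v=101: Γ:[p0=T] Δ:[(p1 → p2)=T] refutes=False
  v=110: Γ:[p0=T] Δ:[(p1 → p2)=F] refutes=True  ← countermodel

Result: NO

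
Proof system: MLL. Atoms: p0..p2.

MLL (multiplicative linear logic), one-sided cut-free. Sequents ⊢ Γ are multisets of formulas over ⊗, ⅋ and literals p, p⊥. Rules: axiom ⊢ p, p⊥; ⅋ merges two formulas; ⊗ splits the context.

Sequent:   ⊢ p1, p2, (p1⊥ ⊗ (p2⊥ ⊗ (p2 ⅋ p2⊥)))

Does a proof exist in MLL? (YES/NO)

Proof tree:
[⊗]  ⊢ p1, p2, (p1⊥ ⊗ (p2⊥ ⊗ (p2 ⅋ p2⊥)))
  [Ax]  ⊢ p1, p1⊥
  [⊗]  ⊢ p2, (p2⊥ ⊗ (p2 ⅋ p2⊥))
    [Ax]  ⊢ p2, p2⊥
    [⅋]  ⊢ (p2 ⅋ p2⊥)
      [Ax]  ⊢ p2, p2⊥

Result: YES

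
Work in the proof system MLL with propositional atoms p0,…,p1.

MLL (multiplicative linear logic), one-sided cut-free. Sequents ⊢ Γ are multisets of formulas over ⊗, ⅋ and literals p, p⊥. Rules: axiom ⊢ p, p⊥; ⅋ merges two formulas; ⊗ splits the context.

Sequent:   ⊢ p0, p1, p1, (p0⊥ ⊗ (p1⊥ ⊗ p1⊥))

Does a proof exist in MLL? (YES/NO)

Derivation (root first):
[⊗]  ⊢ p0, p1, p1, (p0⊥ ⊗ (p1⊥ ⊗ p1⊥))
  [Ax]  ⊢ p0, p0⊥
  [⊗]  ⊢ p1, p1, (p1⊥ ⊗ p1⊥)
    [Ax]  ⊢ p1, p1⊥
    [Ax]  ⊢ p1, p1⊥

Result: YES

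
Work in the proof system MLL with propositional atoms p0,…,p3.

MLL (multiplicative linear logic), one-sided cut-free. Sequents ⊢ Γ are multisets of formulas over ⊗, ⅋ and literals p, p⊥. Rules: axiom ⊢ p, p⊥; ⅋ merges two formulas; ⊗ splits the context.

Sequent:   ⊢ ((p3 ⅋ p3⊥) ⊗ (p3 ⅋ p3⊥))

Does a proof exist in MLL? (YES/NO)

Derivation trace:
[⊗]  ⊢ ((p3 ⅋ p3⊥) ⊗ (p3 ⅋ p3⊥))
  [⅋]  ⊢ (p3 ⅋ p3⊥)
    [Ax]  ⊢ p3, p3⊥
  [⅋]  ⊢ (p3 ⅋ p3⊥)
    [Ax]  ⊢ p3, p3⊥

Result: YES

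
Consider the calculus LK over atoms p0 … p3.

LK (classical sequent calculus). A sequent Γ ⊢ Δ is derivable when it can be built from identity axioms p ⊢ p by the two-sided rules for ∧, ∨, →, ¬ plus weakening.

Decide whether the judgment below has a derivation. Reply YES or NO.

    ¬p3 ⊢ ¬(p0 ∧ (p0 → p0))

Search for a countermodel by truth-table:
  v=0000: Γ:[¬p3=T] Δ:[¬(p0 ∧ (p0 → p0))=T] refutes=False
  v=0001: Γ:[¬p3=F] Δ:[¬(p0 ∧ (p0 → p0))=T] refutes=False
  v=0010: Γ:[¬p3=T] Δ:[¬(p0 ∧ (p0 → p0))=T] refutes=False
  v=0011: Γ:[¬p3=F] Δ:[¬(p0 ∧ (p0 → p0))=T] refutes=False
  v=0100: Γ:[¬p3=T] Δ:[¬(p0 ∧ (p0 → p0))=T] refutes=False
  v=0101: Γ:[¬p3=F] Δ:[¬(p0 ∧ (p0 → p0))=T] refutes=False
  v=0110: Γ:[¬p3=T] Δ:[¬(p0 ∧ (p0 → p0))=T] refutes=False
  v=0111: Γ:[¬p3=F] Δ:[¬(p0 ∧ (p0 → p0))=T] refutes=False
  v=1000: Γ:[¬p3=T] Δ:[¬(p0 ∧ (p0 → p0))=F] refutes=True  ← countermodel

Result: NO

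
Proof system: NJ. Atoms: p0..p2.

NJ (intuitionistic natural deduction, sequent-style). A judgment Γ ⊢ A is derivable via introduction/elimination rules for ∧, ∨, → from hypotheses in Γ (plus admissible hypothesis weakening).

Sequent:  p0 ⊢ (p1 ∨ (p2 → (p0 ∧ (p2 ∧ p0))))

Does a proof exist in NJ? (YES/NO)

Derivation trace:
[∨I₂] p0 ⊢ (p1 ∨ (p2 → (p0 ∧ (p2 ∧ p0))))
  [→I] p0 ⊢ (p2 → (p0 ∧ (p2 ∧ p0)))
    [∧I] p2, p0 ⊢ (p0 ∧ (p2 ∧ p0))
      [Ax] p0 ⊢ p0
      [∧I] p2, p0 ⊢ (p2 ∧ p0)
        [Ax] p2 ⊢ p2
        [Ax] p0 ⊢ p0

Result: YES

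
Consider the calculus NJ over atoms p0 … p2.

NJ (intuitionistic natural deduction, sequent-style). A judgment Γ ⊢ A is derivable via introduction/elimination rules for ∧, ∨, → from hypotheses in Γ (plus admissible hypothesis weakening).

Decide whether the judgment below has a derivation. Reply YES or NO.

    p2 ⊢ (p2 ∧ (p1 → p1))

Derivation (root first):
[∧I] p2 ⊢ (p2 ∧ (p1 → p1))
  [Ax] p2 ⊢ p2
  [→I]  ⊢ (p1 → p1)
    [Ax] p1 ⊢ p1

Result: YES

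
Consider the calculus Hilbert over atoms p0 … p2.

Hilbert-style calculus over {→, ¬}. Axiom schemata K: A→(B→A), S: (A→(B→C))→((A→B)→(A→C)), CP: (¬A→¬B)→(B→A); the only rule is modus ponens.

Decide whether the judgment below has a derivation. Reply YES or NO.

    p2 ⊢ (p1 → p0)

Enumerate valuations to refute Γ ⊢ Δ:
  v=000: Γ:[p2=F] Δ:[(p1 → p0)=T] refutes=False
  v=001: Γ:[p2=T] Δ:[(p1 → p0)=T] refutes=False
  v=010: Γ:[p2=F] Δ:[(p1 → p0)=F] refutes=False
  v=011: Γ:[p2=T] Δ:[(p1 → p0)=F] refutes=True  ← countermodel

Result: NO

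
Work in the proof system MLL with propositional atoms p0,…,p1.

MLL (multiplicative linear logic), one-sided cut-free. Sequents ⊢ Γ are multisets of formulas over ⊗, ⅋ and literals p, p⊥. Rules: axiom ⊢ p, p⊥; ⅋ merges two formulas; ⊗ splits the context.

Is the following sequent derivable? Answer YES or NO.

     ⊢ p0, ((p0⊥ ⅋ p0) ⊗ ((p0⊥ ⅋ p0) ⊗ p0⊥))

Proof tree:
[⊗]  ⊢ p0, ((p0⊥ ⅋ p0) ⊗ ((p0⊥ ⅋ p0) ⊗ p0⊥))
  [⅋]  ⊢ (p0⊥ ⅋ p0)
    [Ax]  ⊢ p0, p0⊥
  [⊗]  ⊢ p0, ((p0⊥ ⅋ p0) ⊗ p0⊥)
    [⅋]  ⊢ (p0⊥ ⅋ p0)
      [Ax]  ⊢ p0, p0⊥
    [Ax]  ⊢ p0, p0⊥

Result: YES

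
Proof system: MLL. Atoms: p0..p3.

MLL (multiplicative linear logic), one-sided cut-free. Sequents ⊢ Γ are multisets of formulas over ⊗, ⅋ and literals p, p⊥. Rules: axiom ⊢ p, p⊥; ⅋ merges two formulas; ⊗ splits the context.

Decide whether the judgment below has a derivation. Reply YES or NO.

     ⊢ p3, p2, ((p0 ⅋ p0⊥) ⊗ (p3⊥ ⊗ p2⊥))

Derivation trace:
[⊗]  ⊢ p3, p2, ((p0 ⅋ p0⊥) ⊗ (p3⊥ ⊗ p2⊥))
  [⅋]  ⊢ (p0 ⅋ p0⊥)
    [Ax]  ⊢ p0, p0⊥
  [⊗]  ⊢ p3, p2, (p3⊥ ⊗ p2⊥)
    [Ax]  ⊢ p3, p3⊥
    [Ax]  ⊢ p2, p2⊥

Result: YES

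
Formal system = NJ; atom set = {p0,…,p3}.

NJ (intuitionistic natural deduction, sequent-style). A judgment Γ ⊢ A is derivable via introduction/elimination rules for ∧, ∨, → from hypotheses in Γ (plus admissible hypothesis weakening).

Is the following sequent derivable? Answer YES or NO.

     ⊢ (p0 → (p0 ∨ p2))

Derivation (root first):
[→I]  ⊢ (p0 → (p0 ∨ p2))
  [∨I₁] p0 ⊢ (p0 ∨ p2)
    [Ax] p0 ⊢ p0

Result: YES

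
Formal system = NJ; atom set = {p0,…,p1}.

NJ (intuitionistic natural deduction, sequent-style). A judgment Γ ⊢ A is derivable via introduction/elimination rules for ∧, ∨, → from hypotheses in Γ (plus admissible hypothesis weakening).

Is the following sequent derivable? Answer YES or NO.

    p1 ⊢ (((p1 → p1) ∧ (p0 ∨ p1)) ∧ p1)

Derivation (root first):
[∧I] p1 ⊢ (((p1 → p1) ∧ (p0 ∨ p1)) ∧ p1)
  [∧I] p1 ⊢ ((p1 → p1) ∧ (p0 ∨ p1))
    [→I]  ⊢ (p1 → p1)
      [Ax] p1 ⊢ p1
    [∨I₂] p1 ⊢ (p0 ∨ p1)
      [Ax] p1 ⊢ p1
  [Ax] p1 ⊢ p1

Result: YES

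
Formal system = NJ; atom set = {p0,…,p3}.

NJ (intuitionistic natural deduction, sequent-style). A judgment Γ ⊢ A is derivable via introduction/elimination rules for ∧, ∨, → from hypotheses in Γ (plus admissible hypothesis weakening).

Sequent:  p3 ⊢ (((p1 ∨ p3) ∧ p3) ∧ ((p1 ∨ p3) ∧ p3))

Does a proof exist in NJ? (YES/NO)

Derivation trace:
[∧I] p3 ⊢ (((p1 ∨ p3) ∧ p3) ∧ ((p1 ∨ p3) ∧ p3))
  [∧I] p3 ⊢ ((p1 ∨ p3) ∧ p3)
    [∨I₂] p3 ⊢ (p1 ∨ p3)
      [Ax] p3 ⊢ p3
    [Ax] p3 ⊢ p3
  [∧I] p3 ⊢ ((p1 ∨ p3) ∧ p3)
    [∨I₂] p3 ⊢ (p1 ∨ p3)
      [Ax] p3 ⊢ p3
    [Ax] p3 ⊢ p3

Result: YES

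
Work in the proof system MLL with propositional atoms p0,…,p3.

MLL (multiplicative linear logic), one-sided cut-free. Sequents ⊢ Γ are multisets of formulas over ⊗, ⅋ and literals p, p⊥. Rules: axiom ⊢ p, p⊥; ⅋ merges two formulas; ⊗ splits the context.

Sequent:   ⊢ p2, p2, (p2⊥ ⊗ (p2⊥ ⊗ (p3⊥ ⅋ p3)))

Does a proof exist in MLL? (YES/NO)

Proof tree:
[⊗]  ⊢ p2, p2, (p2⊥ ⊗ (p2⊥ ⊗ (p3⊥ ⅋ p3)))
  [Ax]  ⊢ p2, p2⊥
  [⊗]  ⊢ p2, (p2⊥ ⊗ (p3⊥ ⅋ p3))
    [Ax]  ⊢ p2, p2⊥
    [⅋]  ⊢ (p3⊥ ⅋ p3)
      [Ax]  ⊢ p3, p3⊥

Result: YES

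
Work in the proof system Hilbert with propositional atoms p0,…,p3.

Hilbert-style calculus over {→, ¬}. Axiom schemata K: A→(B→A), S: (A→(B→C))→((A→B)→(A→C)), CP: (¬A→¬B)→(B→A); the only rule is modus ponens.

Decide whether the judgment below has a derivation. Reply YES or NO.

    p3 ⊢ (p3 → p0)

Enumerate valuations to refute Γ ⊢ Δ:
  v=0000: Γ:[p3=F] Δ:[(p3 → p0)=T] refutes=False
  v=0001: Γ:[p3=T] Δ:[(p3 → p0)=F] refutes=True  ← countermodel

Result: NO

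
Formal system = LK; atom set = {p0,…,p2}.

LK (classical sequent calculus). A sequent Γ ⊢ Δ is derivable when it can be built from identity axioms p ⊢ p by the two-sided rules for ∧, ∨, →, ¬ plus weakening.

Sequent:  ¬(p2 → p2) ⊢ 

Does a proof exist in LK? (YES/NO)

Derivation (root first):
[¬L] ¬(p2 → p2) ⊢ 
  [→R]  ⊢ (p2 → p2)
    [Ax] p2 ⊢ p2

Result: YES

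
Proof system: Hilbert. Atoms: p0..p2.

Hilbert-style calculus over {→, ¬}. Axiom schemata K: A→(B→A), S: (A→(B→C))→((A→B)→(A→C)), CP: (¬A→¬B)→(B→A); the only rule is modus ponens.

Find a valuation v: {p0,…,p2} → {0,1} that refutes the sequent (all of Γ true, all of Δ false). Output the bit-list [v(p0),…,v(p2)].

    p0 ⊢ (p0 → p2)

Enumerate valuations to refute Γ ⊢ Δ:
  v=000: Γ:[p0=F] Δ:[(p0 → p2)=T] refutes=False
  v=001: Γ:[p0=F] Δ:[(p0 → p2)=T] refutes=False
  v=010: Γ:[p0=F] Δ:[(p0 → p2)=T] refutes=False
  v=011: Γ:[p0=F] Δ:[(p0 → p2)=T] refutes=False
  v=100: Γ:[p0=T] Δ:[(p0 → p2)=F] refutes=True  ← countermodel

Result: [1, 0, 0]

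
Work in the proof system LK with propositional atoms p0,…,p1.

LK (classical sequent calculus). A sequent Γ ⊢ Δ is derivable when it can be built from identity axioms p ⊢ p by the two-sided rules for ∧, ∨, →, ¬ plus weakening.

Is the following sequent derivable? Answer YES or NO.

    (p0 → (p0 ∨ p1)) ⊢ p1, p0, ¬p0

Proof tree:
[¬R] (p0 → (p0 ∨ p1)) ⊢ p1, p0, ¬p0
  [→L] p0, (p0 → (p0 ∨ p1)) ⊢ p1, p0
    [Ax] p0 ⊢ p0
    [∨L] (p0 ∨ p1) ⊢ p1, p0
      [Ax] p0 ⊢ p0
      [Ax] p1 ⊢ p1

Result: YES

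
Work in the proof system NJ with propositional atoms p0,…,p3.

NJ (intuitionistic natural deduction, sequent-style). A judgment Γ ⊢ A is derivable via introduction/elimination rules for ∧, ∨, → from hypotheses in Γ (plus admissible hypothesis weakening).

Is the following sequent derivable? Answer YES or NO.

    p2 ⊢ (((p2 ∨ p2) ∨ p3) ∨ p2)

Derivation trace:
[∨I₁] p2 ⊢ (((p2 ∨ p2) ∨ p3) ∨ p2)
  [∨I₁] p2 ⊢ ((p2 ∨ p2) ∨ p3)
    [∨I₁] p2 ⊢ (p2 ∨ p2)
      [Ax] p2 ⊢ p2

Result: YES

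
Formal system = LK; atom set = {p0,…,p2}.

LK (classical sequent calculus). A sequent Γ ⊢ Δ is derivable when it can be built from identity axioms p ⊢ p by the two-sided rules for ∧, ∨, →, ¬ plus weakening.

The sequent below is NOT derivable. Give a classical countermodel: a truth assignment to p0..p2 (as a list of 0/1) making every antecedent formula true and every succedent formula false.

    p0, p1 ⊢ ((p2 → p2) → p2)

Search for a countermodel by truth-table:
  v=000: Γ:[p0=F, p1=F] Δ:[((p2 → p2) → p2)=F] refutes=False
  v=001: Γ:[p0=F, p1=F] Δ:[((p2 → p2) → p2)=T] refutes=False
  v=010: Γ:[p0=F, p1=T] Δ:[((p2 → p2) → p2)=F] refutes=False
  v=011: Γ:[p0=F, p1=T] Δ:[((p2 → p2) → p2)=T] refutes=False
  v=100: Γ:[p0=T, p1=F] Δ:[((p2 → p2) → p2)=F] refutes=False
  v=101: Γ:[p0=T, p1=F] Δ:[((p2 → p2) → p2)=T] refutes=False
  v=110: Γ:[p0=T, p1=T] Δ:[((p2 → p2) → p2)=F] refutes=True  ← countermodel

Result: [1, 1, 0]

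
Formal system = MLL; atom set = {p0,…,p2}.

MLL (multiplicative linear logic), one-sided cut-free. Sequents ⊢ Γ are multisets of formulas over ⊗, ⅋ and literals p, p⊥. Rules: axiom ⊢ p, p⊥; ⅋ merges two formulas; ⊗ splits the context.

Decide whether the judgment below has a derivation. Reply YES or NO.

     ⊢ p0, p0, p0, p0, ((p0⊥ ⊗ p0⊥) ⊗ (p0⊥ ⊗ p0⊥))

Proof tree:
[⊗]  ⊢ p0, p0, p0, p0, ((p0⊥ ⊗ p0⊥) ⊗ (p0⊥ ⊗ p0⊥))
  [⊗]  ⊢ p0, p0, (p0⊥ ⊗ p0⊥)
    [Ax]  ⊢ p0, p0⊥
    [Ax]  ⊢ p0, p0⊥
  [⊗]  ⊢ p0, p0, (p0⊥ ⊗ p0⊥)
    [Ax]  ⊢ p0, p0⊥
    [Ax]  ⊢ p0, p0⊥

Result: YES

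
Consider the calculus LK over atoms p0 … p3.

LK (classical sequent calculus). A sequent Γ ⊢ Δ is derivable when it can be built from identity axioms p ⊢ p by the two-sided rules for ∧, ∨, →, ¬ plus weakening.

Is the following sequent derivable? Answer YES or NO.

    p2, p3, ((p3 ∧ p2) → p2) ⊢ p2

Derivation trace:
[→L] p2, p3, ((p3 ∧ p2) → p2) ⊢ p2
  [∧R] p2, p3 ⊢ (p3 ∧ p2)
    [Ax] p3 ⊢ p3
    [Ax] p2 ⊢ p2
  [WR] p2 ⊢ p2, p2
    [Ax] p2 ⊢ p2

Result: YES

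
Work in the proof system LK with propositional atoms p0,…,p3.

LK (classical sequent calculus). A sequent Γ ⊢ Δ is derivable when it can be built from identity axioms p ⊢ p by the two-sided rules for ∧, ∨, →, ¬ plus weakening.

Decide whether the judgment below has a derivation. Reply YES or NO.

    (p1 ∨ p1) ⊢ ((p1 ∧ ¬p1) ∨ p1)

Derivation trace:
[∨R] (p1 ∨ p1) ⊢ ((p1 ∧ ¬p1) ∨ p1)
  [∨L] (p1 ∨ p1) ⊢ p1, (p1 ∧ ¬p1)
    [∧R] p1 ⊢ p1, (p1 ∧ ¬p1)
      [Ax] p1 ⊢ p1
      [¬R]  ⊢ p1, ¬p1
        [Ax] p1 ⊢ p1
    [∧R] p1 ⊢ p1, (p1 ∧ ¬p1)
      [Ax] p1 ⊢ p1
      [¬R]  ⊢ p1, ¬p1
        [Ax] p1 ⊢ p1

Result: YES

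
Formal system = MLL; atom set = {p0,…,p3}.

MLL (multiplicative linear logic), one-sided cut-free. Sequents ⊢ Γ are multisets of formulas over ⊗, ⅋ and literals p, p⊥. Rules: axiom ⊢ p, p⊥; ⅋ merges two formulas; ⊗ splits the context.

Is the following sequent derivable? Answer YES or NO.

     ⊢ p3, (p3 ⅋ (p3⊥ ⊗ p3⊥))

Derivation (root first):
[⅋]  ⊢ p3, (p3 ⅋ (p3⊥ ⊗ p3⊥))
  [⊗]  ⊢ p3, p3, (p3⊥ ⊗ p3⊥)
    [Ax]  ⊢ p3, p3⊥
    [Ax]  ⊢ p3, p3⊥

Result: YES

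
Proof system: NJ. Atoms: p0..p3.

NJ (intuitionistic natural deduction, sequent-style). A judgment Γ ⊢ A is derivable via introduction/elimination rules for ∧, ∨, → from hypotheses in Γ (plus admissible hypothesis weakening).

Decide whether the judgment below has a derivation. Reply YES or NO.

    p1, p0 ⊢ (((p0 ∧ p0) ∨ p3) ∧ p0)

Derivation (root first):
[∧I] p1, p0 ⊢ (((p0 ∧ p0) ∨ p3) ∧ p0)
  [∨I₁] p0 ⊢ ((p0 ∧ p0) ∨ p3)
    [∧I] p0 ⊢ (p0 ∧ p0)
      [Ax] p0 ⊢ p0
      [Ax] p0 ⊢ p0
  [Wk] p0, p1 ⊢ p0
    [Ax] p0 ⊢ p0

Result: YES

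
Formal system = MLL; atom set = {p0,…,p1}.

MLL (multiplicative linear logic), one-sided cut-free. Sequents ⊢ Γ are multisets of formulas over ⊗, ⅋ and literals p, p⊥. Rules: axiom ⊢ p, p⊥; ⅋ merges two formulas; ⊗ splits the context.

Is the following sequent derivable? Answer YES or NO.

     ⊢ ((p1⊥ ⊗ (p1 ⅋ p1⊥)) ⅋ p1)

Derivation trace:
[⅋]  ⊢ ((p1⊥ ⊗ (p1 ⅋ p1⊥)) ⅋ p1)
  [⊗]  ⊢ p1, (p1⊥ ⊗ (p1 ⅋ p1⊥))
    [Ax]  ⊢ p1, p1⊥
    [⅋]  ⊢ (p1 ⅋ p1⊥)
      [Ax]  ⊢ p1, p1⊥

Result: YES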